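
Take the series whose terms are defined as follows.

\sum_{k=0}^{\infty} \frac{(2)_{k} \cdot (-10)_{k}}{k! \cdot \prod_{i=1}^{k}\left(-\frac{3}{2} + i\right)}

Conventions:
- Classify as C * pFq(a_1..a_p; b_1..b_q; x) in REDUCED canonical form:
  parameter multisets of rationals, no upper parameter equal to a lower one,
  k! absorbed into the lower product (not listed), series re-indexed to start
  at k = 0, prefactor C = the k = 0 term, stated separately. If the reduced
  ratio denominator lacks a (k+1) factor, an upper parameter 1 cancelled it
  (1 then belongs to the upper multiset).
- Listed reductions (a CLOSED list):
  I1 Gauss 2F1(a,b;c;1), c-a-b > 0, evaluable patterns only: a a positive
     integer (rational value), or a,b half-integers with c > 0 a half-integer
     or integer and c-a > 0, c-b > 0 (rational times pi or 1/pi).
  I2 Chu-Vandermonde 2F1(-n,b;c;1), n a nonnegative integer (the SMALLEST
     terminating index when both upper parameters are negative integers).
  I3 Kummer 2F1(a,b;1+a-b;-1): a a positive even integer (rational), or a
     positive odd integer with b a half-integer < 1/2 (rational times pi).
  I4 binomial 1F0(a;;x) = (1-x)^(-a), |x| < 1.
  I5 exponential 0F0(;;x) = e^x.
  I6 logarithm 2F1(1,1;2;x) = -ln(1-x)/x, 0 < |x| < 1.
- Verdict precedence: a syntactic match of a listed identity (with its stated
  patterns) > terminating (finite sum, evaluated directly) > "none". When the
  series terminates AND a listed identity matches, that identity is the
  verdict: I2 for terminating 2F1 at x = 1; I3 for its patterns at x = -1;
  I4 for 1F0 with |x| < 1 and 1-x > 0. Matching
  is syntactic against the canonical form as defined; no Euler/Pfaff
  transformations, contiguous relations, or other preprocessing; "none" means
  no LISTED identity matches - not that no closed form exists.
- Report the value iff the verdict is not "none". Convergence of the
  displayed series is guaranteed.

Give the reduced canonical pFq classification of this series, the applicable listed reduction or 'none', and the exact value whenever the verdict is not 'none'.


Reduced: x = 1, 2F1, upper = {-10, 2}, lower = {-\frac{1}{2}}, C = 1. Verdict (x = 1): the Chu-Vandermonde identity I2 applies (terminating 2F1 at x = 1 with n = 10, b = 2, c = -\frac{1}{2}). Exact value: \frac{1}{17}.

Key step: x = 1 and the lower running product (C = 1) is a rising factorial.
Term ratio: r(k) = 1 * (k-10) (k+2) / [(k-\frac{1}{2}) (k+1)] - rational in k, leading ratio 1; with t_0 = 1, classification follows.


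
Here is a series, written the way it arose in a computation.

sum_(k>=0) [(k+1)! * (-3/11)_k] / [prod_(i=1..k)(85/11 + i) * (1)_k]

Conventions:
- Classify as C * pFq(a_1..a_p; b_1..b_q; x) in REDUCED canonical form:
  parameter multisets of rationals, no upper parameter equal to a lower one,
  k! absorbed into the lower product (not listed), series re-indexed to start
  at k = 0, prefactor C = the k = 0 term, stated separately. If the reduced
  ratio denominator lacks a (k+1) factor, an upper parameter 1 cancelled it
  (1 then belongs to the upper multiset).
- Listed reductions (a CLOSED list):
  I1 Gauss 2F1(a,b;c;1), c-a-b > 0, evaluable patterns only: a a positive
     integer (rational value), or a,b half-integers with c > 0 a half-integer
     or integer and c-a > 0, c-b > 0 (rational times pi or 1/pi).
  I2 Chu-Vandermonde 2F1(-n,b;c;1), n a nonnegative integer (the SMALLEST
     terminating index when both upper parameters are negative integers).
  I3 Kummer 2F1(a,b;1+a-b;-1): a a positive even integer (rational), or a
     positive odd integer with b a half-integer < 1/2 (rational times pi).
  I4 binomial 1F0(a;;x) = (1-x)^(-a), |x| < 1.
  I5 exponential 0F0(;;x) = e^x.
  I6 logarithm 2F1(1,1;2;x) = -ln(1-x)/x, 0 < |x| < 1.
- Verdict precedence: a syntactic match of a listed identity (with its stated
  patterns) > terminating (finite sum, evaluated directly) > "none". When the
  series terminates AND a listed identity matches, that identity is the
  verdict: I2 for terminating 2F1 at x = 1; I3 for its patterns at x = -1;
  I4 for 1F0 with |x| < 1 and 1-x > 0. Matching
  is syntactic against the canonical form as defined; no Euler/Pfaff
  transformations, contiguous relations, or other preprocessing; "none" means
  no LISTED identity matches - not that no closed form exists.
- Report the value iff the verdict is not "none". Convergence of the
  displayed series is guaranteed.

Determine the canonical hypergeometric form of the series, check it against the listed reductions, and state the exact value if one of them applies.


Prefactor 1, argument 1: 2F1 with upper {-3/11, 2} over lower {96/11}. Verdict: Gauss's theorem (I1) fires (x = 1: the Gamma ratio telescopes since c-a-b = 7 > 0 and a = 2 in Z>0). Sum: 3145/3388.

Structural cue: from the first term 1: the lower running product (prefactor 1) is a rising factorial.
Step ratio: r(k) = 1 * (k-3/11) (k+2) / [(k+96/11) (k+1)] ; factor over Q: parameters, x = 1, and C = 1.


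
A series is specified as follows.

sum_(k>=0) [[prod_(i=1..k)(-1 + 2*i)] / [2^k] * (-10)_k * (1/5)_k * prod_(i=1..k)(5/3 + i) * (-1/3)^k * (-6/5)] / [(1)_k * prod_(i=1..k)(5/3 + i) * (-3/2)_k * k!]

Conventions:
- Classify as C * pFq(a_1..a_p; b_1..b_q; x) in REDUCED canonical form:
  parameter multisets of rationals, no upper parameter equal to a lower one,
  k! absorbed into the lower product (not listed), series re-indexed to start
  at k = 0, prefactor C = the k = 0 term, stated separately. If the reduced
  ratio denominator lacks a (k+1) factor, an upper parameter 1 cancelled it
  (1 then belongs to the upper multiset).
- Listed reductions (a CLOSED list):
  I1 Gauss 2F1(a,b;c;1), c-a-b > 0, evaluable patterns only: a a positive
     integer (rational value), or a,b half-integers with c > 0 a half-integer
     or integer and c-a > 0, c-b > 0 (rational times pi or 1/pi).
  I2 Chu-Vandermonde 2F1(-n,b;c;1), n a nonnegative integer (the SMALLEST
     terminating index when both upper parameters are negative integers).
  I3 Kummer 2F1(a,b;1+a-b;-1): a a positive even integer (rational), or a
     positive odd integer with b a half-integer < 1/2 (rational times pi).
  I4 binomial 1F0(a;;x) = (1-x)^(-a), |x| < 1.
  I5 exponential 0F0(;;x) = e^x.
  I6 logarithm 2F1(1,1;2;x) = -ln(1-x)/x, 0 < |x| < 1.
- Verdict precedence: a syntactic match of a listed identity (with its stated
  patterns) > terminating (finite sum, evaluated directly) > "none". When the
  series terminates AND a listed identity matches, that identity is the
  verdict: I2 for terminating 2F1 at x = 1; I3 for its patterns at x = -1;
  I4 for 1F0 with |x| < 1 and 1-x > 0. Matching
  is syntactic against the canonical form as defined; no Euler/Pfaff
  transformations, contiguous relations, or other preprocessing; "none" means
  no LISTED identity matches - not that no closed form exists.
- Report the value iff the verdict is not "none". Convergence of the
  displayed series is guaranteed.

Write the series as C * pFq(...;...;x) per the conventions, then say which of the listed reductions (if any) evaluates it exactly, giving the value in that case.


Classification (C = -6/5): 3F2 with upper {-10, 1/5, 1/2}, lower {-3/2, 1}, argument x = -1/3. Verdict: terminating - no listed pattern fits, but -10 in the upper list cuts the series at k = 10; direct evaluation. Its exact value is -638038752417148/72081298828125.

First insight: x = (-1/3) and the parameter 8/3 appears in both the upper and lower lists and cancels.
Term ratio: r(k) = (-1/3) * (k-10) (k+1/5) (k+1/2) / [(k-3/2) (k+1) (k+1)] - rational in k, leading ratio (-1/3); with t_0 = -6/5, classification follows.


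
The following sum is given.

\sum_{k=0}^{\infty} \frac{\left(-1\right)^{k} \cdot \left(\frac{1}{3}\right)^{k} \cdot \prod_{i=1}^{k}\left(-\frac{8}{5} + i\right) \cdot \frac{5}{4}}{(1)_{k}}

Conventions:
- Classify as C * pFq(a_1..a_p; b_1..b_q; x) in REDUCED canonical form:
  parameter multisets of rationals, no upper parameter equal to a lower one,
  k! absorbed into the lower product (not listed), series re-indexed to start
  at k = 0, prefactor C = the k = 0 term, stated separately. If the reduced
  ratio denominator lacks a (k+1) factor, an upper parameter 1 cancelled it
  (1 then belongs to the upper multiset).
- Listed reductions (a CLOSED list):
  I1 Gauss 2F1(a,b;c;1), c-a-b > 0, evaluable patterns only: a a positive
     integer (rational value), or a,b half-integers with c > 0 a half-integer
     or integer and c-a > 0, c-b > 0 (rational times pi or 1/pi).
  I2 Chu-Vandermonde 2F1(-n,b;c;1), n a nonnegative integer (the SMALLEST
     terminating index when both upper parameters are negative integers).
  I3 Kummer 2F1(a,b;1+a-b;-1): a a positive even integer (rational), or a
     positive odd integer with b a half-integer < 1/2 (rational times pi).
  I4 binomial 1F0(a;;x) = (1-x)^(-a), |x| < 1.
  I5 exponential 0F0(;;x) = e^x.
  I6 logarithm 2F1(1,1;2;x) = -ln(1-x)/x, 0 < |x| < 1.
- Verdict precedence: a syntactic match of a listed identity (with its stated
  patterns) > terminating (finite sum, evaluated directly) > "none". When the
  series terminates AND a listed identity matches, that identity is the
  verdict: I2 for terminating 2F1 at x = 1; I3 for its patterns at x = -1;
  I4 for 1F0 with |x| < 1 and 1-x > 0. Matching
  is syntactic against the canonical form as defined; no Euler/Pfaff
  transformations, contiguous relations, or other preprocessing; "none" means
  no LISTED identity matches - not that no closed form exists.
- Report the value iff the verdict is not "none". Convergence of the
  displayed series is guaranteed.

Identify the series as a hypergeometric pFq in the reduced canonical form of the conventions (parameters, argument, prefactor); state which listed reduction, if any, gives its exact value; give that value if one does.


At argument -\frac{1}{3}: a 1F0 with upper {-\frac{3}{5}}, lower {-}, scaled by C = \frac{5}{4}. Verdict: binomial (I4) matches (the 1F0 binomial series: exponent 3/5, x = -\frac{1}{3}). Value: \frac{5}{4} \cdot \left(\frac{4}{3}\right)^{\frac{3}{5}}.

First insight: with t_0 = \frac{5}{4}, the (-1)^k factor (C = 5/4) folds into the argument's sign.
Consecutive-term ratio: r(k) = -\frac{1}{3} * (k-\frac{3}{5}) / [(k+1)] - rational in k, leading ratio -\frac{1}{3}; with t_0 = \frac{5}{4}, classification follows.


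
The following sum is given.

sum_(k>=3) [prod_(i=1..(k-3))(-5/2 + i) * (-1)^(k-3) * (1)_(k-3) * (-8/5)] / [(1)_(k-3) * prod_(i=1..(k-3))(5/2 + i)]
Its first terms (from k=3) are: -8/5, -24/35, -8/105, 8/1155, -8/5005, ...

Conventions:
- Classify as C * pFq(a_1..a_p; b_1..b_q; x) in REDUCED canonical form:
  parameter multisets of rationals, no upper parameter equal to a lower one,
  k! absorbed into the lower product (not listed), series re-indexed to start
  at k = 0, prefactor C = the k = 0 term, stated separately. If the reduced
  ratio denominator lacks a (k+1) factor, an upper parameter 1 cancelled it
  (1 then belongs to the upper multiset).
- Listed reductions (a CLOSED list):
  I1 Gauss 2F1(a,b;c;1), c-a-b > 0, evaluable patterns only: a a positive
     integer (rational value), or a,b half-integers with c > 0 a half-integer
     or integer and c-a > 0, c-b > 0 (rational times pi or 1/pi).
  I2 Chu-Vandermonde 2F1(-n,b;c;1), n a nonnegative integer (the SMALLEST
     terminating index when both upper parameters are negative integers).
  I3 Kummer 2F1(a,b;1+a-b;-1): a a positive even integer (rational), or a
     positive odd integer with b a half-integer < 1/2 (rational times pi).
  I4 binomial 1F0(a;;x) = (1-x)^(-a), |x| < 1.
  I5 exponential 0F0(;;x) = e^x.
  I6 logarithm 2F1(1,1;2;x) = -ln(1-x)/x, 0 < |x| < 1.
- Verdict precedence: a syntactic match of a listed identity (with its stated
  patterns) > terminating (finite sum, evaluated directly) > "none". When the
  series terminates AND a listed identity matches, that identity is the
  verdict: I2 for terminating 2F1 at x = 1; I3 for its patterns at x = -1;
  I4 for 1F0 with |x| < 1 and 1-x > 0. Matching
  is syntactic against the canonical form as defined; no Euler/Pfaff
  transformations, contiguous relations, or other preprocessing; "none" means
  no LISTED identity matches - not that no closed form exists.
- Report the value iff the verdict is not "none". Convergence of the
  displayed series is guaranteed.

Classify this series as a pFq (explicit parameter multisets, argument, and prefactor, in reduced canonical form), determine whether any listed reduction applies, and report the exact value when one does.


With C = -8/5: the canonical form is 2F1(-3/2, 1; 7/2; -1). Verdict: Kummer's theorem (I3) fires (x = -1; c = 7/2 equals 1+a-b for upper {-3/2, 1}: listed pattern). Its exact value is (-3/4) * pi.

Key step: t_0 = -8/5 here, and (1)_k (C = -8/5) is k! itself.
Term ratio: r(k) = (-1) * (k-3/2) (k+1) / [(k+7/2) (k+1)] - rational; roots negated = parameters, x = (-1), C = -8/5.


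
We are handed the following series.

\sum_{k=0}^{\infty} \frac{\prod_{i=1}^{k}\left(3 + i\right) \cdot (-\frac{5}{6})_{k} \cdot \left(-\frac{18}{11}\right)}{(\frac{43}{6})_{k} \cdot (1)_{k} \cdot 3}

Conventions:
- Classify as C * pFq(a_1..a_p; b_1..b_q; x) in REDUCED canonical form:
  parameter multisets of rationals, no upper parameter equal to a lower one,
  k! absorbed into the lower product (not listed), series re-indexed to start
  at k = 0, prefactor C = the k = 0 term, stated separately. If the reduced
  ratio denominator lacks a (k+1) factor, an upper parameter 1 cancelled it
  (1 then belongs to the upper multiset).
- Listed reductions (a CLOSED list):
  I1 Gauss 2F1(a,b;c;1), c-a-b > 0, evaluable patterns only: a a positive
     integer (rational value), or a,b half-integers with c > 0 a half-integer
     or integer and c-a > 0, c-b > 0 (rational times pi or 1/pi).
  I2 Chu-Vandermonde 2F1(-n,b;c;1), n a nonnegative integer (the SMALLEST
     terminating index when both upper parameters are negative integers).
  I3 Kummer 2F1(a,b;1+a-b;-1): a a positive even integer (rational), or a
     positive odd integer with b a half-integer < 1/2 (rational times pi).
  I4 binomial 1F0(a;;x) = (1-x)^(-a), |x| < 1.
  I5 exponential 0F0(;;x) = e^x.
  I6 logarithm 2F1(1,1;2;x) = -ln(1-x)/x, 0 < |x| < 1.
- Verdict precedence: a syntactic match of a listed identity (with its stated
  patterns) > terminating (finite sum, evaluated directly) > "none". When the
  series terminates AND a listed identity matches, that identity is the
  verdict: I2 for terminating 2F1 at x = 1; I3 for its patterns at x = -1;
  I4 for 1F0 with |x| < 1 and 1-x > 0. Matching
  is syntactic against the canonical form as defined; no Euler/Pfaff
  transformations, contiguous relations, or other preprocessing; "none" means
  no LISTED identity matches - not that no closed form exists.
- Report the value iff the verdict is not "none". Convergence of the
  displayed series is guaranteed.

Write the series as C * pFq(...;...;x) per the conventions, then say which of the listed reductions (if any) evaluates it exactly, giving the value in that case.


At argument 1: a 2F1 with upper {-\frac{5}{6}, 4}, lower {\frac{43}{6}}, scaled by C = -\frac{6}{11}. Verdict: the Gauss summation I1 matches (x = 1: the Gamma ratio telescopes since c-a-b = 4 > 0 and a = 4 in Z>0). Its exact value is -\frac{108965}{399168}.

First insight: with t_0 = -\frac{6}{11}, the running product (prefactor -6/11) telescopes to a rising factorial.
Ratio: r(k) = 1 * (k-\frac{5}{6}) (k+4) / [(k+\frac{43}{6}) (k+1)] ; factor over Q: parameters, x = 1, and C = -\frac{6}{11}.


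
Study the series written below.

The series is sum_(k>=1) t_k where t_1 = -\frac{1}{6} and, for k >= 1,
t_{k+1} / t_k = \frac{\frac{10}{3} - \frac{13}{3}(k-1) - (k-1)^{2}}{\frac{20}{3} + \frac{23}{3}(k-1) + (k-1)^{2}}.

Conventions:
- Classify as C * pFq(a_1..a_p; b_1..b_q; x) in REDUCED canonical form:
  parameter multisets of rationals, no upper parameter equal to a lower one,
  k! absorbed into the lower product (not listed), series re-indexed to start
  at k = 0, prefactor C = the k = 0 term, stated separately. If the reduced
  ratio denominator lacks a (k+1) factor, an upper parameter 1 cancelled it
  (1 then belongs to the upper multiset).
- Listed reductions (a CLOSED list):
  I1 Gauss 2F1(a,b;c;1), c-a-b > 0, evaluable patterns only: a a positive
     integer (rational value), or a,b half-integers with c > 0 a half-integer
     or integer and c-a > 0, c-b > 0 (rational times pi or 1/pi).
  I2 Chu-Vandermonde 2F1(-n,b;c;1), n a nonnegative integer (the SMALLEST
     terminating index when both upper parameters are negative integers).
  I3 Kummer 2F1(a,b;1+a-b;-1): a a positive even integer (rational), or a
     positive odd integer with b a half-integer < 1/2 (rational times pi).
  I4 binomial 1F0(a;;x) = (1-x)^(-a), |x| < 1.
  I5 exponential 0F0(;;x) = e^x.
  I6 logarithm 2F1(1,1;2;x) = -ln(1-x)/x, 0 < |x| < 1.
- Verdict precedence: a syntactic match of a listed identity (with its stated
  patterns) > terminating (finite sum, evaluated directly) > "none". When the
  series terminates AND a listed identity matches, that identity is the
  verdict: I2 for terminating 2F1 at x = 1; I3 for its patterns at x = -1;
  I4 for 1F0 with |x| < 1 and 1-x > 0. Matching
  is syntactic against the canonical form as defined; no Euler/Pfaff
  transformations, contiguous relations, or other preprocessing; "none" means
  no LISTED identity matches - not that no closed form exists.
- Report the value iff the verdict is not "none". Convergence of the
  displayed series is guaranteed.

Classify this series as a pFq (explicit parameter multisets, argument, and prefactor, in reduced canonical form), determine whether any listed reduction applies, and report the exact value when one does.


Classification (C = -\frac{1}{6}): 2F1 with upper {-\frac{2}{3}, 5}, lower {\frac{20}{3}}, argument x = -1. Verdict: none. A 2F1 with upper {-\frac{2}{3}, 5} fits none of I1-I6 at x = -1; the sum runs forever.

Key step: t_0 being -\frac{1}{6}, the expanded ratio factors over Q; C = -1/6, x = -1, roots give parameters.
Term ratio: r(k) = -1 * (k-\frac{2}{3}) (k+5) / [(k+\frac{20}{3}) (k+1)] - rational; roots negated = parameters, x = -1, C = -\frac{1}{6}.


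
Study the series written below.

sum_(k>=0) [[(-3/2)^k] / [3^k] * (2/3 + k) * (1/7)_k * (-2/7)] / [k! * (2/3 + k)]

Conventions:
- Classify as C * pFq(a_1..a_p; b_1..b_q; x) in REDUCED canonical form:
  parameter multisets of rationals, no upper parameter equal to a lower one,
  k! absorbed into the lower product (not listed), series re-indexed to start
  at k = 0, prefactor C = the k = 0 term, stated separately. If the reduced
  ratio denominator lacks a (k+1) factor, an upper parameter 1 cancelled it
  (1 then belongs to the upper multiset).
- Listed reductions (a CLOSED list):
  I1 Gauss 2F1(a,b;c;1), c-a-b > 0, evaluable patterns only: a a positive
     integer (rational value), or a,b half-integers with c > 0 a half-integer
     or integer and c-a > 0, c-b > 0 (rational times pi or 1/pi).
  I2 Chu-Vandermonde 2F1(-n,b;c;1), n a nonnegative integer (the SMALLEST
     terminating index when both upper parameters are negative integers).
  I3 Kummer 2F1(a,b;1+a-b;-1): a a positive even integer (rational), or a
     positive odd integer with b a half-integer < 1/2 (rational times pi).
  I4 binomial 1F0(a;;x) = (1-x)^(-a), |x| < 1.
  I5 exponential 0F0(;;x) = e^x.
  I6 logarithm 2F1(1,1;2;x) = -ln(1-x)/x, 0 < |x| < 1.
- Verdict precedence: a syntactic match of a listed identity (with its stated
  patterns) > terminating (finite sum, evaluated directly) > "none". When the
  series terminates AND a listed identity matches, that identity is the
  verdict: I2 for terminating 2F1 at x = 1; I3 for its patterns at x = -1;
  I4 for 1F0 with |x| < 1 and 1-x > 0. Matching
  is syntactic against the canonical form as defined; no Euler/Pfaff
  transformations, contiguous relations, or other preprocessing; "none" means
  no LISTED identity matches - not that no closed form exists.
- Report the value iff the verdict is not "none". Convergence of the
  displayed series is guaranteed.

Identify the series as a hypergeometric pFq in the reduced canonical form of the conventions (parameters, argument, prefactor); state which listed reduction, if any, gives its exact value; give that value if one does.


x = -1/2 here; the reduced form reads 1F0, upper {1/7}, lower {-}, C = -2/7. Verdict at x = -1/2: binomial (I4) matches (the 1F0 binomial series: exponent -1/7, x = -1/2). Exact value: (-2/7) * (3/2)^(-1/7).

Key step: t_0 being -2/7, the two k-th powers (C = -2/7, x = -1/2) combine into one argument.
Step ratio: r(k) = (-1/2) * (k+1/7) / [(k+1)] - poly over poly, x = (-1/2) from leading terms; C = -2/7 at k = 0.


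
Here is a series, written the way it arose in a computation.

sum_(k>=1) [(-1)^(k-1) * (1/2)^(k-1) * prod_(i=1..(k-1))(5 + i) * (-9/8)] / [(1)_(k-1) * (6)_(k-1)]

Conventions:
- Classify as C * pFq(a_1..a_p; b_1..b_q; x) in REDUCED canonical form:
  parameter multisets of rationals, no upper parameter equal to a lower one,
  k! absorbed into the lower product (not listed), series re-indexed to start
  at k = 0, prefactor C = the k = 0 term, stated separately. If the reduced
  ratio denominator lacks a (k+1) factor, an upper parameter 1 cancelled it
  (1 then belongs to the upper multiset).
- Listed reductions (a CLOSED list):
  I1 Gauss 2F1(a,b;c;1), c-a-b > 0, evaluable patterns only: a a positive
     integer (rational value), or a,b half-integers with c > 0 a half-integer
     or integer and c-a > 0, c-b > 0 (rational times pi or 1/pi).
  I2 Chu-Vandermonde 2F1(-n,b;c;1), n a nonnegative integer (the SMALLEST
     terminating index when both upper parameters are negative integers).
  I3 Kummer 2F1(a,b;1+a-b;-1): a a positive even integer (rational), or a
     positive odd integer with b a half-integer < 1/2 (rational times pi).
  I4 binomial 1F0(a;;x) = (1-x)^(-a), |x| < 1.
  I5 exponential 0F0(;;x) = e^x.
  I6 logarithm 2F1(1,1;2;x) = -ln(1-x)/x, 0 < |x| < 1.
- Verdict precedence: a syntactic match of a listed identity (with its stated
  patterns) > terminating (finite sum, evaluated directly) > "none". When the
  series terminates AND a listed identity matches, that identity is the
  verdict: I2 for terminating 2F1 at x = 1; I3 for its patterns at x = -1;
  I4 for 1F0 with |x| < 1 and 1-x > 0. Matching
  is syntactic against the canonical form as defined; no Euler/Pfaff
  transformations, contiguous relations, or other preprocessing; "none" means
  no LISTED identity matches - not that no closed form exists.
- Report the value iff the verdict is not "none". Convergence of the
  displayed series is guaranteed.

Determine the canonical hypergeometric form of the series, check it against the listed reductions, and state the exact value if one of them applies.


Classification (C = -9/8): 0F0 with upper {-}, lower {-}, argument x = -1/2. Verdict: the I5 exponential reduction matches (the 0F0 exponential series at x = -1/2). Exact value: (-9/8) * e^(-1/2).

Structural cue: t_0 = -9/8 here, and (1)_k (C = -9/8) is k! itself.
Adjacent-term ratio: r(k) = (-1/2) * 1 / [(k+1)] - rational; roots negated = parameters, x = (-1/2), C = -9/8.


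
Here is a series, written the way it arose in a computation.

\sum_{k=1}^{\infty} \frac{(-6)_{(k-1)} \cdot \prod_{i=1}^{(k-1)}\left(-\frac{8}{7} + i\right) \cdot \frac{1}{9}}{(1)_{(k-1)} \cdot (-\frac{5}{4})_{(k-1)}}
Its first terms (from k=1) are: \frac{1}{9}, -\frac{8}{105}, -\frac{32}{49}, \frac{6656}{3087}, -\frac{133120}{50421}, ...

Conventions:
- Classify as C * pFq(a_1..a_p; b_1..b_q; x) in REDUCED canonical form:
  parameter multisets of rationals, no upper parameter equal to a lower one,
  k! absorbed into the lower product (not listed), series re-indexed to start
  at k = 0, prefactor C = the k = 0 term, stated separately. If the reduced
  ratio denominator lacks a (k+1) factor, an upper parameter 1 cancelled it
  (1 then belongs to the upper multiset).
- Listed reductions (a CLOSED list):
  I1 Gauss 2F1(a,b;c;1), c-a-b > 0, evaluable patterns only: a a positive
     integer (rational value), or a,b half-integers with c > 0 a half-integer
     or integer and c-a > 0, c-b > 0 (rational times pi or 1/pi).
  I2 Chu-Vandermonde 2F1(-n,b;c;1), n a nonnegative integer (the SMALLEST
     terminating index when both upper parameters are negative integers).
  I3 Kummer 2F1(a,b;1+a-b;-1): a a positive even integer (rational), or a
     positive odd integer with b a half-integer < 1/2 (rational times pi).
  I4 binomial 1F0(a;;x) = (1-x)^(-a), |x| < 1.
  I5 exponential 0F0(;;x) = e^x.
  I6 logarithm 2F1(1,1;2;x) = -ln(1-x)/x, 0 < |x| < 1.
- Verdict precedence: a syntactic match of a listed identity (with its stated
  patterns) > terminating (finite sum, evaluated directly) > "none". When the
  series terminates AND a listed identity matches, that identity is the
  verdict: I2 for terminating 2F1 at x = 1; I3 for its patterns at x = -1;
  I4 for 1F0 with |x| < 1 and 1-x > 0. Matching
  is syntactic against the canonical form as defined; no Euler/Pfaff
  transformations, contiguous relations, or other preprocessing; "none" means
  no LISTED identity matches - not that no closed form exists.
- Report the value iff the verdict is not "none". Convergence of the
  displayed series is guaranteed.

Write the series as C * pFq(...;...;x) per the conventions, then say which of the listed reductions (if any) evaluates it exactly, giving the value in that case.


The series (x = 1) is 2F1: upper {-6, -\frac{1}{7}}, lower {-\frac{5}{4}}, prefactor \frac{1}{9}. Verdict: Vandermonde's identity (I2) fires (terminating 2F1 at x = 1 with n = 6, b = -1/7, c = -\frac{5}{4}). Value: \frac{537261}{9058973}.

Key observation: t_0 being \frac{1}{9}, (1)_k (prefactor 1/9) is k! itself.
Term ratio: r(k) = 1 * (k-6) (k-\frac{1}{7}) / [(k-\frac{5}{4}) (k+1)] - poly over poly, x = 1 from leading terms; C = \frac{1}{9} at k = 0.


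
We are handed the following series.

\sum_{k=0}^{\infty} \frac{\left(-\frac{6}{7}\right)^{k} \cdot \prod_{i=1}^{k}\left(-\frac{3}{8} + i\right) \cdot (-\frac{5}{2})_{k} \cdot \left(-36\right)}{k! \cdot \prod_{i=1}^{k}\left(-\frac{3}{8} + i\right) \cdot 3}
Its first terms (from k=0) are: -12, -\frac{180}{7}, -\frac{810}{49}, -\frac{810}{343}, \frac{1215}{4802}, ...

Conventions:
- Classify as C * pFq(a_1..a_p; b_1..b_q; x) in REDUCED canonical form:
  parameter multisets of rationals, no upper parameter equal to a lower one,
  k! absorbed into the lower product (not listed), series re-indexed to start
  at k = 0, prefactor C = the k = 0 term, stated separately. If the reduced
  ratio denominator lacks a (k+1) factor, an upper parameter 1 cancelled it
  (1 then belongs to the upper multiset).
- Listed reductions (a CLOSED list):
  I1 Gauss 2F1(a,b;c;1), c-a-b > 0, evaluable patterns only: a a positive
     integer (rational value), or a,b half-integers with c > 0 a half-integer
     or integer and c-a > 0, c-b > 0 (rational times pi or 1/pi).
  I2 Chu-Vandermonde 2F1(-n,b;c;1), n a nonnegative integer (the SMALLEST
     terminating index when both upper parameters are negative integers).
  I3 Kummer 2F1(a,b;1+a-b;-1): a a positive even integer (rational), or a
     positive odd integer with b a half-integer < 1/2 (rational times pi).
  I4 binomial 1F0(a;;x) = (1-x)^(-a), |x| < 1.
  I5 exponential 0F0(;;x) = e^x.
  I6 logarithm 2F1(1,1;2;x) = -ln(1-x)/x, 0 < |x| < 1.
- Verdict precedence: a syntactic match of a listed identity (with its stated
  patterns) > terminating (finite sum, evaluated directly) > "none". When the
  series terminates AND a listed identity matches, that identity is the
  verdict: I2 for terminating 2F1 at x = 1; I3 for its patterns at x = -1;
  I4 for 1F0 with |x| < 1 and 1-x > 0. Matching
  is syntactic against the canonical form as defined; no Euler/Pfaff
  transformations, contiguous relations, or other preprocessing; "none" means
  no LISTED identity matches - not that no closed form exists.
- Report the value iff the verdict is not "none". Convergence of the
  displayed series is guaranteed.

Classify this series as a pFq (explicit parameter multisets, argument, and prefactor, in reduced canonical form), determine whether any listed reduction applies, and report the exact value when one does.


Prefactor -12, argument -\frac{6}{7}: 1F0 with upper {-\frac{5}{2}} over lower {-}. Verdict: the I4 binomial reduction applies (the 1F0 binomial series: exponent 5/2, x = -\frac{6}{7}). Its exact value is \left(-12\right) \cdot \left(\frac{13}{7}\right)^{\frac{5}{2}}.

The tell: x = -\frac{6}{7} and the parameter 5/8 appears in both the upper and lower lists and cancels.
Adjacent-term ratio: r(k) = -\frac{6}{7} * (k-\frac{5}{2}) / [(k+1)] - rational in k, leading ratio -\frac{6}{7}; with t_0 = -12, classification follows.


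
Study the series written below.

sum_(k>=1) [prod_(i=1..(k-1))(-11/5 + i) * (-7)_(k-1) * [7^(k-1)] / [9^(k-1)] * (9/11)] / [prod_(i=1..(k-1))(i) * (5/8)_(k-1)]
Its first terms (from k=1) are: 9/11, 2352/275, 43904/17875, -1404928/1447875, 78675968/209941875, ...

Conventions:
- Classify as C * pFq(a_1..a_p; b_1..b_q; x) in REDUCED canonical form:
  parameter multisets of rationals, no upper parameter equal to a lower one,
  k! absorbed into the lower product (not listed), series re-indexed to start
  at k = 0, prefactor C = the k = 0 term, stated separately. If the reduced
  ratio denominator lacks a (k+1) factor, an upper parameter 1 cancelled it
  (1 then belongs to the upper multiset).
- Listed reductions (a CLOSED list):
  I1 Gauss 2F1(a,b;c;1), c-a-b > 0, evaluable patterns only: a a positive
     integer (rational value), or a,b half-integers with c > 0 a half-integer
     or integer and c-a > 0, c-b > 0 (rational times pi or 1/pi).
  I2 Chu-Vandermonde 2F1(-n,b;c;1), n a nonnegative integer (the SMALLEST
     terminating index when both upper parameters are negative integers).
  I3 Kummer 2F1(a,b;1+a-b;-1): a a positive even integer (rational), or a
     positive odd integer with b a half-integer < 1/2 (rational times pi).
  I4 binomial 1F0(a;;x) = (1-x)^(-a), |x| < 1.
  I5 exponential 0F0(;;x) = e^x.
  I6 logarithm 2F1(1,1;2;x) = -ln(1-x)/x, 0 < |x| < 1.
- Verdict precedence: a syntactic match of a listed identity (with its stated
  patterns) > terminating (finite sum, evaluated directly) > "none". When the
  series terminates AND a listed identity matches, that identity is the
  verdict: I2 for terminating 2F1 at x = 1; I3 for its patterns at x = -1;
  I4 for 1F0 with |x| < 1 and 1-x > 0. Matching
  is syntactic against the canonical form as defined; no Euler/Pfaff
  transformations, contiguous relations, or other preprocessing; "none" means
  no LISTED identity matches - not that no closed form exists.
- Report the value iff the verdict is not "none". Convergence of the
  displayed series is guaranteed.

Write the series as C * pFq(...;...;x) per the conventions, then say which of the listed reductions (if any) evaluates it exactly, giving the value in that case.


x = 7/9 here; the reduced form reads 2F1, upper {-7, -6/5}, lower {5/8}, C = 9/11. Verdict: terminating at k = 7: the factor (-7)_k kills every later term; summing the 8 survivors is exact. Exact value: 2850177240204063853/255789542302734375.

Key step: x = (7/9) and the product of the first k integers (prefactor 9/11) is k!.
Adjacent-term ratio: r(k) = (7/9) * (k-7) (k-6/5) / [(k+5/8) (k+1)] - poly over poly, x = (7/9) from leading terms; C = 9/11 at k = 0.


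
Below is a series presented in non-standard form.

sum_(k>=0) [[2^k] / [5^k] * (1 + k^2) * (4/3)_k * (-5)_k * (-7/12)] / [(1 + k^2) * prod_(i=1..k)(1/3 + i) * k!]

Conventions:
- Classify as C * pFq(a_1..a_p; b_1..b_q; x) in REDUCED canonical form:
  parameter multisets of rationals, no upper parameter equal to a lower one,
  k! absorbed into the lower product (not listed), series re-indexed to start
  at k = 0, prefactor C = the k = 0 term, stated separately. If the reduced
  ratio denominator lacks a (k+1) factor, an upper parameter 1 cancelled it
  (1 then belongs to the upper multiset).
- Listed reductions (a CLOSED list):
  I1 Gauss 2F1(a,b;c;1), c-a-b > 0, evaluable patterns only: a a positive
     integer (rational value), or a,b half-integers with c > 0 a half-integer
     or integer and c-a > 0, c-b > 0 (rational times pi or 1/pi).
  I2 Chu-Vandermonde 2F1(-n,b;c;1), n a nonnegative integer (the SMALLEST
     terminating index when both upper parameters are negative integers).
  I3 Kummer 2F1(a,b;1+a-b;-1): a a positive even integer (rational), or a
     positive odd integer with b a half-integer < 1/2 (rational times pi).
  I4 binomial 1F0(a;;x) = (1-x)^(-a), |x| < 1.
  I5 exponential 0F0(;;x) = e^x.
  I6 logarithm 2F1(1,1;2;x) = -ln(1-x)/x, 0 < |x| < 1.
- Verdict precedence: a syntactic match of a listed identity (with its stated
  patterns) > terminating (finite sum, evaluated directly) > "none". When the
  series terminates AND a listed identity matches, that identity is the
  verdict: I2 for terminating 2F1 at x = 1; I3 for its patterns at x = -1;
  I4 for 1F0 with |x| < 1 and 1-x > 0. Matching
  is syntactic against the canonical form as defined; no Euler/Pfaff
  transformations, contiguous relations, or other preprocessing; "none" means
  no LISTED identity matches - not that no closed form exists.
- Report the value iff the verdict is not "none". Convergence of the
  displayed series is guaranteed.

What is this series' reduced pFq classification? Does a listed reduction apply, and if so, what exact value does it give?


Canonical form: C = -7/12 times 1F0 with upper {-5}, lower {-}, x = 2/5. Verdict (x = 2/5): binomial (I4) applies (the 1F0 binomial series: exponent 5, x = 2/5). Sum: -567/12500.

Structural cue: from the first term -7/12: the parameter 4/3 appears in both the upper and lower lists and cancels (alongside the other common factor).
Adjacent-term ratio: r(k) = (2/5) * (k-5) / [(k+1)] - rational in k, leading ratio (2/5); with t_0 = -7/12, classification follows.


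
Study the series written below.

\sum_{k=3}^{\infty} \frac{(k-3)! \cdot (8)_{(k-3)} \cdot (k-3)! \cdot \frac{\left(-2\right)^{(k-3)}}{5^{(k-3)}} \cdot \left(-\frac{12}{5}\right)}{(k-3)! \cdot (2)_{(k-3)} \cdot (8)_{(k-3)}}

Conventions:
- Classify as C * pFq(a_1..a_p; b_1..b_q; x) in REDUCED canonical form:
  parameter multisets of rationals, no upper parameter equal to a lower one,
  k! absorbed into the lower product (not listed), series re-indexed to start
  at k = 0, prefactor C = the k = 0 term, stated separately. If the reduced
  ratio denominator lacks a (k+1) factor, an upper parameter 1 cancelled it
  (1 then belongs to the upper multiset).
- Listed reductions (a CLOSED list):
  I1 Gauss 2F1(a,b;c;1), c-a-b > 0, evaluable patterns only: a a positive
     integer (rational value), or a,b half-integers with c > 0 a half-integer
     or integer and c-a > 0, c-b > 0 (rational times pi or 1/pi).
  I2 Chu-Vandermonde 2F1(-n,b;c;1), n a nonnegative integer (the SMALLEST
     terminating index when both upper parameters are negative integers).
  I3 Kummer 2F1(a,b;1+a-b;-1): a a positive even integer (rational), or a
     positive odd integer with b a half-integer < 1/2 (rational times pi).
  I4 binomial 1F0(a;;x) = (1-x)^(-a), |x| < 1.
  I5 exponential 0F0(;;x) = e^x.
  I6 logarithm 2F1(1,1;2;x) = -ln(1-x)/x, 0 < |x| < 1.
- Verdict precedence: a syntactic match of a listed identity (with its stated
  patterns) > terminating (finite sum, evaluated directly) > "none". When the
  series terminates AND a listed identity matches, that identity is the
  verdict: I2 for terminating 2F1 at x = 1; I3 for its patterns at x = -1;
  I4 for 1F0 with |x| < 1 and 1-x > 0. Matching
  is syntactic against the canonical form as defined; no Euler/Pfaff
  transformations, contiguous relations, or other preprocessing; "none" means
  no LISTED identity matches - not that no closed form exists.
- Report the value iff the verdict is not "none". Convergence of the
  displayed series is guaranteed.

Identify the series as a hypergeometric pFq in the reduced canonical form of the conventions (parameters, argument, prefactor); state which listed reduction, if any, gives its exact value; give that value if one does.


This is -\frac{12}{5} * 2F1(1, 1; 2; -\frac{2}{5}) in reduced canonical form. Verdict (x = -\frac{2}{5}): the I6 logarithm reduction applies (the logarithm: parameters (1,1;2), x = -\frac{2}{5}). Value: \left(-6\right) \cdot \ln\left(\frac{7}{5}\right).

Key step: from the first term -\frac{12}{5}: the factorial ratio (C = -12/5, x = -2/5) (k+a-1)!/(a-1)! is a rising factorial (a)_k.
Ratio: r(k) = -\frac{2}{5} * (k+1) (k+1) / [(k+2) (k+1)] - rational; roots negated = parameters, x = -\frac{2}{5}, C = -\frac{12}{5}.


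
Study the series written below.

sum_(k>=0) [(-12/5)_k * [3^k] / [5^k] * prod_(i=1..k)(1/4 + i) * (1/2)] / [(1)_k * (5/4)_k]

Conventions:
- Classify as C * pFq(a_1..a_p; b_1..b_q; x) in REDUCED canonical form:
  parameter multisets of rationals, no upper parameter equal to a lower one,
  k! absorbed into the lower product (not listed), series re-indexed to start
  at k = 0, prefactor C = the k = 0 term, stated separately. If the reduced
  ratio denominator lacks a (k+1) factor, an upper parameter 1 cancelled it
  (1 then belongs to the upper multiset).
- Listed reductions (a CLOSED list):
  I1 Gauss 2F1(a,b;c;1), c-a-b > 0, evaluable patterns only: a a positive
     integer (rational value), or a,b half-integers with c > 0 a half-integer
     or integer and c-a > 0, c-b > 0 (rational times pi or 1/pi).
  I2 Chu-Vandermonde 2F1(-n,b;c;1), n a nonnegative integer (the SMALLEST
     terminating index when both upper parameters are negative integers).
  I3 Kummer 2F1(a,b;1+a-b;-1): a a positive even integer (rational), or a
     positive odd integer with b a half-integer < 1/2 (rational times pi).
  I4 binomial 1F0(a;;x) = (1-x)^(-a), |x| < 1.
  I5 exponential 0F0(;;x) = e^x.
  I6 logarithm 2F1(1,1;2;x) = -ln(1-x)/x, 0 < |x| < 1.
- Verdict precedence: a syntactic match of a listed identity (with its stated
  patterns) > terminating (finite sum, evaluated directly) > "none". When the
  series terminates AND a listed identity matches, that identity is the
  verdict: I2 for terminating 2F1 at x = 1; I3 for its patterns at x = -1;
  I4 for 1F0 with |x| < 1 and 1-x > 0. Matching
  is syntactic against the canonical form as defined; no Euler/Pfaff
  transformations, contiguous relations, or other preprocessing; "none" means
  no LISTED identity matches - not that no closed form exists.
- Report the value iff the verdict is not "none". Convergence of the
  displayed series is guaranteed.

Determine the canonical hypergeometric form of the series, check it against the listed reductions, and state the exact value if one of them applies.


Classification (C = 1/2): 1F0 with upper {-12/5}, lower {-}, argument x = 3/5. Verdict (x = 3/5): the binomial series (I4) applies (the 1F0 binomial series: exponent 12/5, x = 3/5). Value: (1/2) * (2/5)^(12/5).

Key observation: x = (3/5) and (1)_k (prefactor 1/2) is k! itself.
Ratio: r(k) = (3/5) * (k-12/5) / [(k+1)] ; factor over Q: parameters, x = (3/5), and C = 1/2.


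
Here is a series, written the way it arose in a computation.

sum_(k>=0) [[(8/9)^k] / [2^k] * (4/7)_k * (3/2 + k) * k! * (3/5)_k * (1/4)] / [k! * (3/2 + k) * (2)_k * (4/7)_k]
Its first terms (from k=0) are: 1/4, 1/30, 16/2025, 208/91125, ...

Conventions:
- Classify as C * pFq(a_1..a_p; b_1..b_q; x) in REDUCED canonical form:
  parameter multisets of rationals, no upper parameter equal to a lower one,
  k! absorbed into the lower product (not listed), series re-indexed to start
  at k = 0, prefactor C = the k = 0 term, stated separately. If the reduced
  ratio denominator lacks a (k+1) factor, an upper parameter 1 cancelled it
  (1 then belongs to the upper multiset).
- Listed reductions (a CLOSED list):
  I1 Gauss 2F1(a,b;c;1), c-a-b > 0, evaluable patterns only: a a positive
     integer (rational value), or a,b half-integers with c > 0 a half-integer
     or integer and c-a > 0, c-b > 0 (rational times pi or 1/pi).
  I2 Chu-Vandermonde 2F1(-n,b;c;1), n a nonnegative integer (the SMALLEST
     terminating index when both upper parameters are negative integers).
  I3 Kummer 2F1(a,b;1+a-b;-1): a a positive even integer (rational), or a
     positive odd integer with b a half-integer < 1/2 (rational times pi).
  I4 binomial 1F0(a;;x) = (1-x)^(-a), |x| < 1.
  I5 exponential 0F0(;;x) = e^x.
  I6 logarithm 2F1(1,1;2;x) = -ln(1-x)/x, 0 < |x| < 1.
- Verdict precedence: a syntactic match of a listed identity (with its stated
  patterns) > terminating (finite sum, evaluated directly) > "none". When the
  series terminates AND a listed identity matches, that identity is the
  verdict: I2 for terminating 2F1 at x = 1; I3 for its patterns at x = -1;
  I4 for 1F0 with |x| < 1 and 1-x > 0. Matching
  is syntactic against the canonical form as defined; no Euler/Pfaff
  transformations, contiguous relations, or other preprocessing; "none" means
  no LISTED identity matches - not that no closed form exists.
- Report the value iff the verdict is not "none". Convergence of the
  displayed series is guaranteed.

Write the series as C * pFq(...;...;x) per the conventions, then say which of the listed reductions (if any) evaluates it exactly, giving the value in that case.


Reduced: x = 4/9, 2F1, upper = {3/5, 1}, lower = {2}, C = 1/4. Verdict: none - at argument 4/9 the multisets {3/5, 1} ; {2} match no listed identity.

Key step: x = (4/9) and k + 3/2 divides numerator and denominator alike; C = 1/4 after cancelling.
Term ratio: r(k) = (4/9) * (k+3/5) (k+1) / [(k+2) (k+1)] ; factor over Q: parameters, x = (4/9), and C = 1/4.
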